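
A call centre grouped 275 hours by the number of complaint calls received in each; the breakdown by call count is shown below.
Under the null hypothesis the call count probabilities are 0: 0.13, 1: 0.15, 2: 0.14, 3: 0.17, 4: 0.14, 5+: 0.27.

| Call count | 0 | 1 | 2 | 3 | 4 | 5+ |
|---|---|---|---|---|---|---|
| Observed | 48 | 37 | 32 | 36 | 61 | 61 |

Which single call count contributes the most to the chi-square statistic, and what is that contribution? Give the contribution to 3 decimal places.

Expected counts E_i = n·p_i: 275×0.13 = 35.75, 275×0.15 = 41.25, 275×0.14 = 38.5, 275×0.17 = 46.75, 275×0.14 = 38.5, 275×0.27 = 74.25.
χ² = (48−35.75)²/35.75 + (37−41.25)²/41.25 + (32−38.5)²/38.5 + (36−46.75)²/46.75 + (61−38.5)²/38.5 + (61−74.25)²/74.25
   = 4.1976 + 0.4379 + 1.0974 + 2.4719 + 13.1494 + 2.3645
The largest term is for 4: 13.149.

4, 13.149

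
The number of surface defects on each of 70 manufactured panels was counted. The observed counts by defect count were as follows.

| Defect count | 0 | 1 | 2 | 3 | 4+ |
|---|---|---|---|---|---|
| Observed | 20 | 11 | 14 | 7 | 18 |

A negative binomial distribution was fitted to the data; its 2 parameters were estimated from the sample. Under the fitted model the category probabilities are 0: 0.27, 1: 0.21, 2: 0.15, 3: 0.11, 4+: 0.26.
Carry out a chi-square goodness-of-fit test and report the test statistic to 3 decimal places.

Expected counts E_i = n·p_i: 70×0.27 = 18.9, 70×0.21 = 14.7, 70×0.15 = 10.5, 70×0.11 = 7.7, 70×0.26 = 18.2.
cat         O        E   (O−E)²/E
0          20     18.9     0.0640
1          11     14.7     0.9313
2          14     10.5     1.1667
3           7      7.7     0.0636
4+         18     18.2     0.0022
Sum = 2.228

2.228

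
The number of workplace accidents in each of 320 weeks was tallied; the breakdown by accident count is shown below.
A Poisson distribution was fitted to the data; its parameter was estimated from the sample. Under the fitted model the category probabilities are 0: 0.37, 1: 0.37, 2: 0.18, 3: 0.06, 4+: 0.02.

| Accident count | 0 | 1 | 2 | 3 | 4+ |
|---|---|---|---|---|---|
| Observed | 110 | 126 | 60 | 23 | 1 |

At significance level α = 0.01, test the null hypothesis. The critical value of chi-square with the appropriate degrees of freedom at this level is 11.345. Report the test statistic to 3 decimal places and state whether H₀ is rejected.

Expected counts E_i = n·p_i: 320×0.37 = 118.4, 320×0.37 = 118.4, 320×0.18 = 57.6, 320×0.06 = 19.2, 320×0.02 = 6.4.
0: (110 − 118.4)²/118.4 = 70.56/118.4 = 0.5959
1: (126 − 118.4)²/118.4 = 57.76/118.4 = 0.4878
2: (60 − 57.6)²/57.6 = 5.76/57.6 = 0.1000
3: (23 − 19.2)²/19.2 = 14.44/19.2 = 0.7521
4+: (1 − 6.4)²/6.4 = 29.16/6.4 = 4.5563
Sum = 6.492
df = 3. Since 6.492 < 11.345, we do not reject H₀.

6.492; do not reject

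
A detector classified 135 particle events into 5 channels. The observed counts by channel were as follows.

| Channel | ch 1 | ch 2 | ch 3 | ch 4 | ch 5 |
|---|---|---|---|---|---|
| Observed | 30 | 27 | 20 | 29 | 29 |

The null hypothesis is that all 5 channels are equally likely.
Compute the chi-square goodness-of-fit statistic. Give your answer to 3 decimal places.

2.444

Expected count for each of the 5 categories: 135/5 = 27.
ch 1: (30 − 27)²/27 = 9/27 = 0.3333
ch 2: (27 − 27)²/27 = 0/27 = 0.0000
ch 3: (20 − 27)²/27 = 49/27 = 1.8148
ch 4: (29 − 27)²/27 = 4/27 = 0.1481
ch 5: (29 − 27)²/27 = 4/27 = 0.1481
Sum = 2.444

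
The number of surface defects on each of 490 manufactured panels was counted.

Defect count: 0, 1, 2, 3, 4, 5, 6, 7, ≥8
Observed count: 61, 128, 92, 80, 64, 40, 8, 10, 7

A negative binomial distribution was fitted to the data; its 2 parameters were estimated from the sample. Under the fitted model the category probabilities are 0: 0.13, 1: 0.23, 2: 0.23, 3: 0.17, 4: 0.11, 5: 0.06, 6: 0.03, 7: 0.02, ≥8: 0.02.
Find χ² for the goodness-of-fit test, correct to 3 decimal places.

Expected counts E_i = n·p_i: 490×0.13 = 63.7, 490×0.23 = 112.7, 490×0.23 = 112.7, 490×0.17 = 83.3, 490×0.11 = 53.9, 490×0.06 = 29.4, 490×0.03 = 14.7, 490×0.02 = 9.8, 490×0.02 = 9.8.
cat         O        E   (O−E)²/E
0          61     63.7     0.1144
1         128    112.7     2.0771
2          92    112.7     3.8020
3          80     83.3     0.1307
4          64     53.9     1.8926
5          40     29.4     3.8218
6           8     14.7     3.0537
7          10      9.8     0.0041
≥8          7      9.8     0.8000
Sum = 15.696

15.696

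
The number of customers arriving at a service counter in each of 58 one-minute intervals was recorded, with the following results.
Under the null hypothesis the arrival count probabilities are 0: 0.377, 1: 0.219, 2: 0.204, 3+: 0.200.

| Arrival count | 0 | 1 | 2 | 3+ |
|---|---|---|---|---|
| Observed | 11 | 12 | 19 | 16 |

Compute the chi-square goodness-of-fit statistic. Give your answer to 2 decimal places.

11.45

Expected counts E_i = n·p_i: 58×0.377 = 21.866, 58×0.219 = 12.702, 58×0.204 = 11.832, 58×0.200 = 11.6.
χ² = (11−21.866)²/21.866 + (12−12.702)²/12.702 + (19−11.832)²/11.832 + (16−11.6)²/11.6
   = 5.400 + 0.039 + 4.342 + 1.669
Sum = 11.45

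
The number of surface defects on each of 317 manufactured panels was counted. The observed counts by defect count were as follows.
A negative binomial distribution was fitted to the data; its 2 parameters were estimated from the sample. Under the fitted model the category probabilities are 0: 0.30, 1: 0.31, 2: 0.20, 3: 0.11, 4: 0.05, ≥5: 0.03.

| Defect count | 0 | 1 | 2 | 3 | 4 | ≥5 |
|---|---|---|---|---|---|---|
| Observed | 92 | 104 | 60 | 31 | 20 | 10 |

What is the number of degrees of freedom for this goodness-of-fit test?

There are k = 6 categories and 2 parameters estimated from the data, so df = 6 − 1 − 2 = 3.

3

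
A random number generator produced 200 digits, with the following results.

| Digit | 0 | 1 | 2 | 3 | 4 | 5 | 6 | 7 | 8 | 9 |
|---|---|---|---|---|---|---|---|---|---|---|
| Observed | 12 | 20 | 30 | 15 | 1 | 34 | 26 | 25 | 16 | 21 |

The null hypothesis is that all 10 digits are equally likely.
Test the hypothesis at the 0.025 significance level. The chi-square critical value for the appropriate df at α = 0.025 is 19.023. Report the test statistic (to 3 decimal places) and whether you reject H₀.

41.200; reject

Under H₀ each category has probability 1/10, so each expected count is 200/10 = 20.
cat         O        E   (O−E)²/E
0          12       20     3.2000
1          20       20     0.0000
2          30       20     5.0000
3          15       20     1.2500
4           1       20    18.0500
5          34       20     9.8000
6          26       20     1.8000
7          25       20     1.2500
8          16       20     0.8000
9          21       20     0.0500
Sum = 41.200
df = 9. Since 41.200 > 19.023, we reject H₀.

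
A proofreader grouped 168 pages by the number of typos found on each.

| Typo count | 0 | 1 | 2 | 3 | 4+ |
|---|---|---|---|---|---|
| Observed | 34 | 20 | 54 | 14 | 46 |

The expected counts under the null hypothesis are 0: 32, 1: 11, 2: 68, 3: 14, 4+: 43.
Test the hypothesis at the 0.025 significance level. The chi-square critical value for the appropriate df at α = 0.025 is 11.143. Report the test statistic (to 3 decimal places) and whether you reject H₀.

10.580; do not reject

0: (34 − 32)²/32 = 4/32 = 0.1250
1: (20 − 11)²/11 = 81/11 = 7.3636
2: (54 − 68)²/68 = 196/68 = 2.8824
3: (14 − 14)²/14 = 0/14 = 0.0000
4+: (46 − 43)²/43 = 9/43 = 0.2093
Sum = 10.580
df = 4. Since 10.580 < 11.143, we do not reject H₀.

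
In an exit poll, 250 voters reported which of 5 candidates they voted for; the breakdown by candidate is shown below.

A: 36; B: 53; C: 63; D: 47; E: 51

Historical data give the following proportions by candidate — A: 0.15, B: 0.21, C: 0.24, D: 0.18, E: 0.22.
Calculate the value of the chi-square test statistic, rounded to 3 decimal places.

0.595

Expected counts E_i = n·p_i: 250×0.15 = 37.5, 250×0.21 = 52.5, 250×0.24 = 60, 250×0.18 = 45, 250×0.22 = 55.
A: (36 − 37.5)²/37.5 = 2.25/37.5 = 0.0600
B: (53 − 52.5)²/52.5 = 0.25/52.5 = 0.0048
C: (63 − 60)²/60 = 9/60 = 0.1500
D: (47 − 45)²/45 = 4/45 = 0.0889
E: (51 − 55)²/55 = 16/55 = 0.2909
Sum = 0.595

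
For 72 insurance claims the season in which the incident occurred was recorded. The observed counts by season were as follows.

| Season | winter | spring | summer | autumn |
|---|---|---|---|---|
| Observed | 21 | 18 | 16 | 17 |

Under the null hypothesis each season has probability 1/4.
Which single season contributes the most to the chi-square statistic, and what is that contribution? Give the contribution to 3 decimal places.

winter, 0.500

Expected count for each of the 4 categories: 72/4 = 18.
winter: (21 − 18)²/18 = 9/18 = 0.5000
spring: (18 − 18)²/18 = 0/18 = 0.0000
summer: (16 − 18)²/18 = 4/18 = 0.2222
autumn: (17 − 18)²/18 = 1/18 = 0.0556
The largest term is for winter: 0.500.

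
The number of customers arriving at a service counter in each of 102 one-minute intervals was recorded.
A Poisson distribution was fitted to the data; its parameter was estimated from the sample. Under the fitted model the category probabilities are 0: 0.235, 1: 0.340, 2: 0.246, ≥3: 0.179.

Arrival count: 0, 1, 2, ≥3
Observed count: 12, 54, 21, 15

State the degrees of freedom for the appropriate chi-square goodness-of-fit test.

There are k = 4 categories and 1 parameter estimated from the data, so df = 4 − 1 − 1 = 2.

2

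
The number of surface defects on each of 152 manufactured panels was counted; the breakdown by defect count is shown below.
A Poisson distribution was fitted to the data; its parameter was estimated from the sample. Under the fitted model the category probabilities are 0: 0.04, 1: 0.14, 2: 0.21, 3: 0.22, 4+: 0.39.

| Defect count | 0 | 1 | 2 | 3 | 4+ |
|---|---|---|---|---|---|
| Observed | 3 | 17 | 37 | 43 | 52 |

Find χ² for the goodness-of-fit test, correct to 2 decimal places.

Expected counts E_i = n·p_i: 152×0.04 = 6.08, 152×0.14 = 21.28, 152×0.21 = 31.92, 152×0.22 = 33.44, 152×0.39 = 59.28.
0: (3 − 6.08)²/6.08 = 9.4864/6.08 = 1.560
1: (17 − 21.28)²/21.28 = 18.3184/21.28 = 0.861
2: (37 − 31.92)²/31.92 = 25.8064/31.92 = 0.808
3: (43 − 33.44)²/33.44 = 91.3936/33.44 = 2.733
4+: (52 − 59.28)²/59.28 = 52.9984/59.28 = 0.894
Sum = 6.86

6.86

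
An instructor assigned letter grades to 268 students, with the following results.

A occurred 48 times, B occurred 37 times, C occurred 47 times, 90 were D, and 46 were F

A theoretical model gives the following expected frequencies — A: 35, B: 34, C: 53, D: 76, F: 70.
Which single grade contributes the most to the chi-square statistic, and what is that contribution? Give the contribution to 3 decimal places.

A: (48 − 35)²/35 = 169/35 = 4.8286
B: (37 − 34)²/34 = 9/34 = 0.2647
C: (47 − 53)²/53 = 36/53 = 0.6792
D: (90 − 76)²/76 = 196/76 = 2.5789
F: (46 − 70)²/70 = 576/70 = 8.2286
The largest term is for F: 8.229.

F, 8.229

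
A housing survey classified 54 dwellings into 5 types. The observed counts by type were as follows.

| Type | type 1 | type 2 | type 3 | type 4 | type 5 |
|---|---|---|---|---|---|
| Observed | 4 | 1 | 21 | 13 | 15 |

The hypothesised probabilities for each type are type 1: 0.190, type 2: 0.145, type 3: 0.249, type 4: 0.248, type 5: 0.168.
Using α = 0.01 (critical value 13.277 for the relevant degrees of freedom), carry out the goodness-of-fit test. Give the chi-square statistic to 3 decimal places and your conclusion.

17.906; reject

Expected counts E_i = n·p_i: 54×0.190 = 10.26, 54×0.145 = 7.83, 54×0.249 = 13.446, 54×0.248 = 13.392, 54×0.168 = 9.072.
χ² = (4−10.26)²/10.26 + (1−7.83)²/7.83 + (21−13.446)²/13.446 + (13−13.392)²/13.392 + (15−9.072)²/9.072
   = 3.8195 + 5.9577 + 4.2439 + 0.0115 + 3.8736
Sum = 17.906
df = 4. Since 17.906 > 13.277, we reject H₀.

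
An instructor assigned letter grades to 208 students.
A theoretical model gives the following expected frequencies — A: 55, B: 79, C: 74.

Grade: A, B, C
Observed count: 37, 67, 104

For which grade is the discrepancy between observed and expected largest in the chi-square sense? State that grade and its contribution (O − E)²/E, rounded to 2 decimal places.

C, 12.16

χ² = (37−55)²/55 + (67−79)²/79 + (104−74)²/74
   = 5.891 + 1.823 + 12.162
The largest term is for C: 12.16.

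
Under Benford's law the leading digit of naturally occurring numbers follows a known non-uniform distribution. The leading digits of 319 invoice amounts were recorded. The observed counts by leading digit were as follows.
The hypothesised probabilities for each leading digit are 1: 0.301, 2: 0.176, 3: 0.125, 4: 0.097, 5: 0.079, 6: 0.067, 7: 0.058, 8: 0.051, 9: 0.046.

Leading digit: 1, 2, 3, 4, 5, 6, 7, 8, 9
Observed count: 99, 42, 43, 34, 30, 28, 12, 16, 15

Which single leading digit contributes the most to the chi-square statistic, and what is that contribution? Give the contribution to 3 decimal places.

2, 3.563

Expected counts E_i = n·p_i: 319×0.301 = 96.019, 319×0.176 = 56.144, 319×0.125 = 39.875, 319×0.097 = 30.943, 319×0.079 = 25.201, 319×0.067 = 21.373, 319×0.058 = 18.502, 319×0.051 = 16.269, 319×0.046 = 14.674.
cat         O        E   (O−E)²/E
1          99   96.019     0.0925
2          42   56.144     3.5632
3          43   39.875     0.2449
4          34   30.943     0.3020
5          30   25.201     0.9139
6          28   21.373     2.0548
7          12   18.502     2.2849
8          16   16.269     0.0044
9          15   14.674     0.0072
The largest term is for 2: 3.563.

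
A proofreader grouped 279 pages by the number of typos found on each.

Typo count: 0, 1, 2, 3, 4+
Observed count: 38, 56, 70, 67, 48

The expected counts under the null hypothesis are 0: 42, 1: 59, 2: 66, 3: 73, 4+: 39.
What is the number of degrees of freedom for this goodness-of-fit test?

4

There are k = 5 categories and no parameters were estimated from the data, so df = 5 − 1 = 4.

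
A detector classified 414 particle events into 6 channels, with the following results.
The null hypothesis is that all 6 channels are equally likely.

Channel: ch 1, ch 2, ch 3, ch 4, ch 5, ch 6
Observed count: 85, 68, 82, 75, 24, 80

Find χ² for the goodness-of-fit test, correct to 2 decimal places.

37.80

Expected count for each of the 6 categories: 414/6 = 69.
cat         O        E   (O−E)²/E
ch 1       85       69      3.710
ch 2       68       69      0.014
ch 3       82       69      2.449
ch 4       75       69      0.522
ch 5       24       69     29.348
ch 6       80       69      1.754
Sum = 37.80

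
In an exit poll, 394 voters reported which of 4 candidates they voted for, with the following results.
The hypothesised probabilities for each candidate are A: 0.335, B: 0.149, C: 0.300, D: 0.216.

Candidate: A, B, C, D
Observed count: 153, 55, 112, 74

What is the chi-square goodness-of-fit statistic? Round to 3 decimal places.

5.352

Expected counts E_i = n·p_i: 394×0.335 = 131.99, 394×0.149 = 58.706, 394×0.300 = 118.2, 394×0.216 = 85.104.
cat         O        E   (O−E)²/E
A         153   131.99     3.3443
B          55   58.706     0.2340
C         112    118.2     0.3252
D          74   85.104     1.4488
Sum = 5.352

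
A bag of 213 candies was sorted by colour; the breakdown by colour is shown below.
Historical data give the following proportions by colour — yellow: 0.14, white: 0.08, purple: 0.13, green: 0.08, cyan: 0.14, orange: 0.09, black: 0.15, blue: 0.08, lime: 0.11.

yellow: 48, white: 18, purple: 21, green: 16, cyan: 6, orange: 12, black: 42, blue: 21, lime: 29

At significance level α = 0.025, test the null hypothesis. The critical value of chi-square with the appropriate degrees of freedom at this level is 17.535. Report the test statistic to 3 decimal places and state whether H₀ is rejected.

Expected counts E_i = n·p_i: 213×0.14 = 29.82, 213×0.08 = 17.04, 213×0.13 = 27.69, 213×0.08 = 17.04, 213×0.14 = 29.82, 213×0.09 = 19.17, 213×0.15 = 31.95, 213×0.08 = 17.04, 213×0.11 = 23.43.
χ² = (48−29.82)²/29.82 + (18−17.04)²/17.04 + (21−27.69)²/27.69 + (16−17.04)²/17.04 + (6−29.82)²/29.82 + (12−19.17)²/19.17 + (42−31.95)²/31.95 + (21−17.04)²/17.04 + (29−23.43)²/23.43
   = 11.0836 + 0.0541 + 1.6163 + 0.0635 + 19.0272 + 2.6817 + 3.1613 + 0.9203 + 1.3242
Sum = 39.932
df = 8. Since 39.932 > 17.535, we reject H₀.

39.932; reject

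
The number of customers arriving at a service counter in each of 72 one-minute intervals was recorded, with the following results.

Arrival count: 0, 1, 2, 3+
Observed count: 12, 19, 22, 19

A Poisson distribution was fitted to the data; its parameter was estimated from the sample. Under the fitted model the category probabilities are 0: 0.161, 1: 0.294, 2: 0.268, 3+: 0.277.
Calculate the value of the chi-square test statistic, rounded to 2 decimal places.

0.66

Expected counts E_i = n·p_i: 72×0.161 = 11.592, 72×0.294 = 21.168, 72×0.268 = 19.296, 72×0.277 = 19.944.
χ² = (12−11.592)²/11.592 + (19−21.168)²/21.168 + (22−19.296)²/19.296 + (19−19.944)²/19.944
   = 0.014 + 0.222 + 0.379 + 0.045
Sum = 0.66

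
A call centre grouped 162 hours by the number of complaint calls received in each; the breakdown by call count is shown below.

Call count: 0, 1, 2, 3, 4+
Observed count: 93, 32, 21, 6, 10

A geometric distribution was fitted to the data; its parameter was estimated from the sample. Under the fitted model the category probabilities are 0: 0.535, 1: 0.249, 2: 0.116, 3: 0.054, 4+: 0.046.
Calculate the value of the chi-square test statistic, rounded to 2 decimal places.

4.18

Expected counts E_i = n·p_i: 162×0.535 = 86.67, 162×0.249 = 40.338, 162×0.116 = 18.792, 162×0.054 = 8.748, 162×0.046 = 7.452.
0: (93 − 86.67)²/86.67 = 40.0689/86.67 = 0.462
1: (32 − 40.338)²/40.338 = 69.522244/40.338 = 1.723
2: (21 − 18.792)²/18.792 = 4.875264/18.792 = 0.259
3: (6 − 8.748)²/8.748 = 7.551504/8.748 = 0.863
4+: (10 − 7.452)²/7.452 = 6.492304/7.452 = 0.871
Sum = 4.18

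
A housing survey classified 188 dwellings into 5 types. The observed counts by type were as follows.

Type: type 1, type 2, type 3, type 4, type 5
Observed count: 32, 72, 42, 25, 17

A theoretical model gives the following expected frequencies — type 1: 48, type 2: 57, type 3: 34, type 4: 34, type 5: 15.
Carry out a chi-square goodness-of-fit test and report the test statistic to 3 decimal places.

cat         O        E   (O−E)²/E
type 1     32       48     5.3333
type 2     72       57     3.9474
type 3     42       34     1.8824
type 4     25       34     2.3824
type 5     17       15     0.2667
Sum = 13.812

13.812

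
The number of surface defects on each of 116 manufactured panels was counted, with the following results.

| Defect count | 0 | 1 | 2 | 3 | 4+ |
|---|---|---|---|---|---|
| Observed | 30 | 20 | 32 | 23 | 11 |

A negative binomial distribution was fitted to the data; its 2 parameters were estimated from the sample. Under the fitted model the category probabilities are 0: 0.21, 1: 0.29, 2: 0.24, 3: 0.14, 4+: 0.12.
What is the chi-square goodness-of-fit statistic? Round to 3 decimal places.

10.884

Expected counts E_i = n·p_i: 116×0.21 = 24.36, 116×0.29 = 33.64, 116×0.24 = 27.84, 116×0.14 = 16.24, 116×0.12 = 13.92.
0: (30 − 24.36)²/24.36 = 31.8096/24.36 = 1.3058
1: (20 − 33.64)²/33.64 = 186.0496/33.64 = 5.5306
2: (32 − 27.84)²/27.84 = 17.3056/27.84 = 0.6216
3: (23 − 16.24)²/16.24 = 45.6976/16.24 = 2.8139
4+: (11 − 13.92)²/13.92 = 8.5264/13.92 = 0.6125
Sum = 10.884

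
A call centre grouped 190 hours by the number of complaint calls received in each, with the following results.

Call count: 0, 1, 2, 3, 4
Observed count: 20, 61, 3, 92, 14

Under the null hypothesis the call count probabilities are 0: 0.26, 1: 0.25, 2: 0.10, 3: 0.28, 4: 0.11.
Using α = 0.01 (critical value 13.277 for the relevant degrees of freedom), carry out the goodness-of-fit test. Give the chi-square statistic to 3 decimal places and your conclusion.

Expected counts E_i = n·p_i: 190×0.26 = 49.4, 190×0.25 = 47.5, 190×0.10 = 19, 190×0.28 = 53.2, 190×0.11 = 20.9.
cat         O        E   (O−E)²/E
0          20     49.4    17.4972
1          61     47.5     3.8368
2           3       19    13.4737
3          92     53.2    28.2977
4          14     20.9     2.2780
Sum = 65.383
df = 4. Since 65.383 > 13.277, we reject H₀.

65.383; reject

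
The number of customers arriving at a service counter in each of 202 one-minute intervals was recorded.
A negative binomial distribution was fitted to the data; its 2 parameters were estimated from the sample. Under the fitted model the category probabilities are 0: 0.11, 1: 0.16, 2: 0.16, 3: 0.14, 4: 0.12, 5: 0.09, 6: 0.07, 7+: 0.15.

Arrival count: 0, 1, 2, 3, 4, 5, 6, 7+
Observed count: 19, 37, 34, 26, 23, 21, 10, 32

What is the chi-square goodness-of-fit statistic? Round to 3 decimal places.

3.224

Expected counts E_i = n·p_i: 202×0.11 = 22.22, 202×0.16 = 32.32, 202×0.16 = 32.32, 202×0.14 = 28.28, 202×0.12 = 24.24, 202×0.09 = 18.18, 202×0.07 = 14.14, 202×0.15 = 30.3.
cat         O        E   (O−E)²/E
0          19    22.22     0.4666
1          37    32.32     0.6777
2          34    32.32     0.0873
3          26    28.28     0.1838
4          23    24.24     0.0634
5          21    18.18     0.4374
6          10    14.14     1.2121
7+         32     30.3     0.0954
Sum = 3.224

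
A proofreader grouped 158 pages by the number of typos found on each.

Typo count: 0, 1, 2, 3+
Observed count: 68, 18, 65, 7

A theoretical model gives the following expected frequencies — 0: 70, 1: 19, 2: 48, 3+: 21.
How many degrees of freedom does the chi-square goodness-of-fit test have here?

3

There are k = 4 categories and no parameters were estimated from the data, so df = 4 − 1 = 3.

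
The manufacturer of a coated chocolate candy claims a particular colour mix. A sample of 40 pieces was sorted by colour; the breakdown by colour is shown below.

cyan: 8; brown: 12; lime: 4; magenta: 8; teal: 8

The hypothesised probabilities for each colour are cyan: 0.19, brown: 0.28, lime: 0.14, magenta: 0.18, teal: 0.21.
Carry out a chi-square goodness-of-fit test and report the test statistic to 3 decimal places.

Expected counts E_i = n·p_i: 40×0.19 = 7.6, 40×0.28 = 11.2, 40×0.14 = 5.6, 40×0.18 = 7.2, 40×0.21 = 8.4.
χ² = (8−7.6)²/7.6 + (12−11.2)²/11.2 + (4−5.6)²/5.6 + (8−7.2)²/7.2 + (8−8.4)²/8.4
   = 0.0211 + 0.0571 + 0.4571 + 0.0889 + 0.0190
Sum = 0.643

0.643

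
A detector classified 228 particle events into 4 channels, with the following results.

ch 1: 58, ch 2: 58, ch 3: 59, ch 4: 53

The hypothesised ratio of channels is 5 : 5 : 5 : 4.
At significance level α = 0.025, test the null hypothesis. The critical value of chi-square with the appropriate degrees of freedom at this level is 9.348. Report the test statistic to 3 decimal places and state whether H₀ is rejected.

Ratio total = 19. Expected counts: 228×5/19 = 60, 228×5/19 = 60, 228×5/19 = 60, 228×4/19 = 48.
ch 1: (58 − 60)²/60 = 4/60 = 0.0667
ch 2: (58 − 60)²/60 = 4/60 = 0.0667
ch 3: (59 − 60)²/60 = 1/60 = 0.0167
ch 4: (53 − 48)²/48 = 25/48 = 0.5208
Sum = 0.671
df = 3. Since 0.671 < 9.348, we do not reject H₀.

0.671; do not reject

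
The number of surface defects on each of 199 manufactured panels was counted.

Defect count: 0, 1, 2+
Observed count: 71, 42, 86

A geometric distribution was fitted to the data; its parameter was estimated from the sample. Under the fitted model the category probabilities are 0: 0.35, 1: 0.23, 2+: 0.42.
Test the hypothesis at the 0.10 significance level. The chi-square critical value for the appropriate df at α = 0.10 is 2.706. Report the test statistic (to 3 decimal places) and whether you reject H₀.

Expected counts E_i = n·p_i: 199×0.35 = 69.65, 199×0.23 = 45.77, 199×0.42 = 83.58.
χ² = (71−69.65)²/69.65 + (42−45.77)²/45.77 + (86−83.58)²/83.58
   = 0.0262 + 0.3105 + 0.0701
Sum = 0.407
df = 1. Since 0.407 < 2.706, we do not reject H₀.

0.407; do not reject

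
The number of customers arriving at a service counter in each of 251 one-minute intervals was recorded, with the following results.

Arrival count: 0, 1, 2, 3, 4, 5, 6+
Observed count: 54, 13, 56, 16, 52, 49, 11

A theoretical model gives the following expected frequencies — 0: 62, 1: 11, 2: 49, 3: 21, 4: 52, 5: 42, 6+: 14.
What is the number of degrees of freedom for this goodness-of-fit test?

6

There are k = 7 categories and no parameters were estimated from the data, so df = 7 − 1 = 6.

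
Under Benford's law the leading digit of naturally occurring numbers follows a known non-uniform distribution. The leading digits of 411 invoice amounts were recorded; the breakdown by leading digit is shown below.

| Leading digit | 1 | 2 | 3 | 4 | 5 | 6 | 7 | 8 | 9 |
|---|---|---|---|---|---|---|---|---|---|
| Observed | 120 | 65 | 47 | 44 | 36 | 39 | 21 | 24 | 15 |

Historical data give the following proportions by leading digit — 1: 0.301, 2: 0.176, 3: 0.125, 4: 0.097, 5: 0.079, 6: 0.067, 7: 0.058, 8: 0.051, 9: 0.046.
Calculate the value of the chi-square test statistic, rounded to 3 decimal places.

Expected counts E_i = n·p_i: 411×0.301 = 123.711, 411×0.176 = 72.336, 411×0.125 = 51.375, 411×0.097 = 39.867, 411×0.079 = 32.469, 411×0.067 = 27.537, 411×0.058 = 23.838, 411×0.051 = 20.961, 411×0.046 = 18.906.
χ² = (120−123.711)²/123.711 + (65−72.336)²/72.336 + (47−51.375)²/51.375 + (44−39.867)²/39.867 + (36−32.469)²/32.469 + (39−27.537)²/27.537 + (21−23.838)²/23.838 + (24−20.961)²/20.961 + (15−18.906)²/18.906
   = 0.1113 + 0.7440 + 0.3726 + 0.4285 + 0.3840 + 4.7718 + 0.3379 + 0.4406 + 0.8070
Sum = 8.398

8.398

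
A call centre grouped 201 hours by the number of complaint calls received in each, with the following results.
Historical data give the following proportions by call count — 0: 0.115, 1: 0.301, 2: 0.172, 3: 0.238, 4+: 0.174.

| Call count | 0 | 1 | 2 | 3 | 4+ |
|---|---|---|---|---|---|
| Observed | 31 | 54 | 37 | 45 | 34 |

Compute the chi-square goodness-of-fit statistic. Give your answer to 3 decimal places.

Expected counts E_i = n·p_i: 201×0.115 = 23.115, 201×0.301 = 60.501, 201×0.172 = 34.572, 201×0.238 = 47.838, 201×0.174 = 34.974.
0: (31 − 23.115)²/23.115 = 62.173225/23.115 = 2.6897
1: (54 − 60.501)²/60.501 = 42.263001/60.501 = 0.6986
2: (37 − 34.572)²/34.572 = 5.895184/34.572 = 0.1705
3: (45 − 47.838)²/47.838 = 8.054244/47.838 = 0.1684
4+: (34 − 34.974)²/34.974 = 0.948676/34.974 = 0.0271
Sum = 3.754

3.754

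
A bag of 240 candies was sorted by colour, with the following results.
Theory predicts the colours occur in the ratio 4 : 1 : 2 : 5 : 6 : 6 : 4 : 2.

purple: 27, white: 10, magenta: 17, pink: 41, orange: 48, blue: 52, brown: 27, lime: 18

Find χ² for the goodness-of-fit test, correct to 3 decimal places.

Ratio total = 30. Expected counts: 240×4/30 = 32, 240×1/30 = 8, 240×2/30 = 16, 240×5/30 = 40, 240×6/30 = 48, 240×6/30 = 48, 240×4/30 = 32, 240×2/30 = 16.
χ² = (27−32)²/32 + (10−8)²/8 + (17−16)²/16 + (41−40)²/40 + (48−48)²/48 + (52−48)²/48 + (27−32)²/32 + (18−16)²/16
   = 0.7813 + 0.5000 + 0.0625 + 0.0250 + 0.0000 + 0.3333 + 0.7813 + 0.2500
Sum = 2.733

2.733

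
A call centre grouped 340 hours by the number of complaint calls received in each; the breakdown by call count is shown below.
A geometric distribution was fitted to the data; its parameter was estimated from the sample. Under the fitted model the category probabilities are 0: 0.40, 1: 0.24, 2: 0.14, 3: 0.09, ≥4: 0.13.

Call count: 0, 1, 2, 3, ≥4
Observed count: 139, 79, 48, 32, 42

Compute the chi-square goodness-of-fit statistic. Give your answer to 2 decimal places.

0.33

Expected counts E_i = n·p_i: 340×0.40 = 136, 340×0.24 = 81.6, 340×0.14 = 47.6, 340×0.09 = 30.6, 340×0.13 = 44.2.
χ² = (139−136)²/136 + (79−81.6)²/81.6 + (48−47.6)²/47.6 + (32−30.6)²/30.6 + (42−44.2)²/44.2
   = 0.066 + 0.083 + 0.003 + 0.064 + 0.110
Sum = 0.33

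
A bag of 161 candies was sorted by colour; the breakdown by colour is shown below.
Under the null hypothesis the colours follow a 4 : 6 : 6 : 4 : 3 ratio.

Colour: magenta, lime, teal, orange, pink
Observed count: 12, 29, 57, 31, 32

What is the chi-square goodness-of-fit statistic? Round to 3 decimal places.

Ratio total = 23. Expected counts: 161×4/23 = 28, 161×6/23 = 42, 161×6/23 = 42, 161×4/23 = 28, 161×3/23 = 21.
χ² = (12−28)²/28 + (29−42)²/42 + (57−42)²/42 + (31−28)²/28 + (32−21)²/21
   = 9.1429 + 4.0238 + 5.3571 + 0.3214 + 5.7619
Sum = 24.607

24.607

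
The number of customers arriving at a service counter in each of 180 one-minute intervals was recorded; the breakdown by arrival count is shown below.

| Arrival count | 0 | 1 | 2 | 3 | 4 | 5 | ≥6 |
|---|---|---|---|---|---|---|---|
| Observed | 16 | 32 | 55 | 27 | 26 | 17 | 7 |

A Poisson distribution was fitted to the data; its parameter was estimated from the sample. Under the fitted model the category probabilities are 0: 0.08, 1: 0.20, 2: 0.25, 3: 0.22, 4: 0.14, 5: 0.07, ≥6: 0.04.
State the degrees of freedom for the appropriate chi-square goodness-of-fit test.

There are k = 7 categories and 1 parameter estimated from the data, so df = 7 − 1 − 1 = 5.

5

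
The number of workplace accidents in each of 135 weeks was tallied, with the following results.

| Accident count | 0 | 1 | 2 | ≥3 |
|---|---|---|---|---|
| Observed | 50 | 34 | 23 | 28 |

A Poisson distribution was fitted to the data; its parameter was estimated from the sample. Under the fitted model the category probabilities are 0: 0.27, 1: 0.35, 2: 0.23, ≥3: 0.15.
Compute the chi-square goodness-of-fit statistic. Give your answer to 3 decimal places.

13.806

Expected counts E_i = n·p_i: 135×0.27 = 36.45, 135×0.35 = 47.25, 135×0.23 = 31.05, 135×0.15 = 20.25.
0: (50 − 36.45)²/36.45 = 183.6025/36.45 = 5.0371
1: (34 − 47.25)²/47.25 = 175.5625/47.25 = 3.7156
2: (23 − 31.05)²/31.05 = 64.8025/31.05 = 2.0870
≥3: (28 − 20.25)²/20.25 = 60.0625/20.25 = 2.9660
Sum = 13.806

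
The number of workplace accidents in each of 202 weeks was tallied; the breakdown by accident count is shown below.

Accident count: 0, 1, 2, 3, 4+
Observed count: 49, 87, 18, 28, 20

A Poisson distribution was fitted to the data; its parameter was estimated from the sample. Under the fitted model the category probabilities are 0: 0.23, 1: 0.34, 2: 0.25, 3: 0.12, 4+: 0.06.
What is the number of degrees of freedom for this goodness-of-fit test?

3

There are k = 5 categories and 1 parameter estimated from the data, so df = 5 − 1 − 1 = 3.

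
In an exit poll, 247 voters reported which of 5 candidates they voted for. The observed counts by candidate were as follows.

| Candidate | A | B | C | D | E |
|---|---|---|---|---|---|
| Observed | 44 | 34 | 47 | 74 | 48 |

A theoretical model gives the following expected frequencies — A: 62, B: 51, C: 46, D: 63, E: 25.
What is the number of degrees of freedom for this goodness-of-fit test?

There are k = 5 categories and no parameters were estimated from the data, so df = 5 − 1 = 4.

4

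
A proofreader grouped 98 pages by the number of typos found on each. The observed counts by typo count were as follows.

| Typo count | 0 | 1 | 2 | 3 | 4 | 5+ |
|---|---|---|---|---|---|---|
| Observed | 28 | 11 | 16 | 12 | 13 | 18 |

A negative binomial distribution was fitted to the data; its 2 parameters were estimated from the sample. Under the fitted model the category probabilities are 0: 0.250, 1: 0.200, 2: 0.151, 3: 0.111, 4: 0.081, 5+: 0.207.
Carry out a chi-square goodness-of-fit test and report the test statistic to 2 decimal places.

7.97

Expected counts E_i = n·p_i: 98×0.250 = 24.5, 98×0.200 = 19.6, 98×0.151 = 14.798, 98×0.111 = 10.878, 98×0.081 = 7.938, 98×0.207 = 20.286.
cat         O        E   (O−E)²/E
0          28     24.5      0.500
1          11     19.6      3.773
2          16   14.798      0.098
3          12   10.878      0.116
4          13    7.938      3.228
5+         18   20.286      0.258
Sum = 7.97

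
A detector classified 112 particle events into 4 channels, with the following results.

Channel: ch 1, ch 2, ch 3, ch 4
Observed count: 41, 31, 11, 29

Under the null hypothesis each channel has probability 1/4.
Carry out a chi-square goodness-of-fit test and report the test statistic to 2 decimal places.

16.71

Expected count for each of the 4 categories: 112/4 = 28.
χ² = (41−28)²/28 + (31−28)²/28 + (11−28)²/28 + (29−28)²/28
   = 6.036 + 0.321 + 10.321 + 0.036
Sum = 16.71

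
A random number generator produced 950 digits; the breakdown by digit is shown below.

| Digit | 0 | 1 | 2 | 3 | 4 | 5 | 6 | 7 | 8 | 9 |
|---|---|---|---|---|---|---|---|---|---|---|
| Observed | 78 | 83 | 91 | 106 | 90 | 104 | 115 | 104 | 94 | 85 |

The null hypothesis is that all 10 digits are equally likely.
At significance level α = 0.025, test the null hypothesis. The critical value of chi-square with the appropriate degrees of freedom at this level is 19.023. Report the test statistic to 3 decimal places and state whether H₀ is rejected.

Expected count for each of the 10 categories: 950/10 = 95.
0: (78 − 95)²/95 = 289/95 = 3.0421
1: (83 − 95)²/95 = 144/95 = 1.5158
2: (91 − 95)²/95 = 16/95 = 0.1684
3: (106 − 95)²/95 = 121/95 = 1.2737
4: (90 − 95)²/95 = 25/95 = 0.2632
5: (104 − 95)²/95 = 81/95 = 0.8526
6: (115 − 95)²/95 = 400/95 = 4.2105
7: (104 − 95)²/95 = 81/95 = 0.8526
8: (94 − 95)²/95 = 1/95 = 0.0105
9: (85 − 95)²/95 = 100/95 = 1.0526
Sum = 13.242
df = 9. Since 13.242 < 19.023, we do not reject H₀.

13.242; do not reject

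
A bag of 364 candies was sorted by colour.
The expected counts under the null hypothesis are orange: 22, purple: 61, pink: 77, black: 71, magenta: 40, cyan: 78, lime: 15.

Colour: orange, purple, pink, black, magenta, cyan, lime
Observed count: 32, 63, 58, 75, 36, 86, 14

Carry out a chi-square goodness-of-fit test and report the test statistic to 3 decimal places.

χ² = (32−22)²/22 + (63−61)²/61 + (58−77)²/77 + (75−71)²/71 + (36−40)²/40 + (86−78)²/78 + (14−15)²/15
   = 4.5455 + 0.0656 + 4.6883 + 0.2254 + 0.4000 + 0.8205 + 0.0667
Sum = 10.812

10.812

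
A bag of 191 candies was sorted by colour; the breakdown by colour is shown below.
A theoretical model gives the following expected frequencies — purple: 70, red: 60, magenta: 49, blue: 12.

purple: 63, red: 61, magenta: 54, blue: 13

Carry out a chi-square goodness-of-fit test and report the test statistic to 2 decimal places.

1.31

χ² = (63−70)²/70 + (61−60)²/60 + (54−49)²/49 + (13−12)²/12
   = 0.700 + 0.017 + 0.510 + 0.083
Sum = 1.31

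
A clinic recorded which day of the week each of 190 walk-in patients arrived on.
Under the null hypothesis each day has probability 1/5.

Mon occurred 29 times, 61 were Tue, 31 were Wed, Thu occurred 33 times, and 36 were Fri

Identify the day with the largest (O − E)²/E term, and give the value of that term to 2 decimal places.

Under H₀ each category has probability 1/5, so each expected count is 190/5 = 38.
χ² = (29−38)²/38 + (61−38)²/38 + (31−38)²/38 + (33−38)²/38 + (36−38)²/38
   = 2.132 + 13.921 + 1.289 + 0.658 + 0.105
The largest term is for Tue: 13.92.

Tue, 13.92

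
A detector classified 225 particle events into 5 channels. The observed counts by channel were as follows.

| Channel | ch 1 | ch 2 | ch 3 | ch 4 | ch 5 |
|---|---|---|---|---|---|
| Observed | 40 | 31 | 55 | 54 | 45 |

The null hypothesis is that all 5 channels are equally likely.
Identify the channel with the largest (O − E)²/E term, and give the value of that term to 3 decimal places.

ch 2, 4.356

Expected count for each of the 5 categories: 225/5 = 45.
ch 1: (40 − 45)²/45 = 25/45 = 0.5556
ch 2: (31 − 45)²/45 = 196/45 = 4.3556
ch 3: (55 − 45)²/45 = 100/45 = 2.2222
ch 4: (54 − 45)²/45 = 81/45 = 1.8000
ch 5: (45 − 45)²/45 = 0/45 = 0.0000
The largest term is for ch 2: 4.356.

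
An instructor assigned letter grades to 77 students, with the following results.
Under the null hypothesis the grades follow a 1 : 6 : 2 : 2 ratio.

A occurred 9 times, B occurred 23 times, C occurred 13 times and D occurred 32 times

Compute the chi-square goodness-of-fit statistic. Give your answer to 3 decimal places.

Ratio total = 11. Expected counts: 77×1/11 = 7, 77×6/11 = 42, 77×2/11 = 14, 77×2/11 = 14.
cat         O        E   (O−E)²/E
A           9        7     0.5714
B          23       42     8.5952
C          13       14     0.0714
D          32       14    23.1429
Sum = 32.381

32.381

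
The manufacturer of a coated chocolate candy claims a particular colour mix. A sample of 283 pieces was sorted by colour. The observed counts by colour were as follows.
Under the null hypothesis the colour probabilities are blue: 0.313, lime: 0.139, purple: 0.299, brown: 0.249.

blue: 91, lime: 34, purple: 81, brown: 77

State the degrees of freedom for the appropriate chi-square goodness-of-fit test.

There are k = 4 categories and no parameters were estimated from the data, so df = 4 − 1 = 3.

3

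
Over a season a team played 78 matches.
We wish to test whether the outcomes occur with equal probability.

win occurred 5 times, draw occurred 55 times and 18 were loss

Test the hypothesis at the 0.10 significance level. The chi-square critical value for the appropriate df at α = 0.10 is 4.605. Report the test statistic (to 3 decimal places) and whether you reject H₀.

51.769; reject

Under H₀ each category has probability 1/3, so each expected count is 78/3 = 26.
cat         O        E   (O−E)²/E
win         5       26    16.9615
draw       55       26    32.3462
loss       18       26     2.4615
Sum = 51.769
df = 2. Since 51.769 > 4.605, we reject H₀.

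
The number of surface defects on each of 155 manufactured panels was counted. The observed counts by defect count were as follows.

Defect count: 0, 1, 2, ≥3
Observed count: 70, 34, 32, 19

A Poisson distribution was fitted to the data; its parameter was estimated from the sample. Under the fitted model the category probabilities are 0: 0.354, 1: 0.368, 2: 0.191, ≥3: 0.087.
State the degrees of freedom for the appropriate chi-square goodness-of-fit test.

2

There are k = 4 categories and 1 parameter estimated from the data, so df = 4 − 1 − 1 = 2.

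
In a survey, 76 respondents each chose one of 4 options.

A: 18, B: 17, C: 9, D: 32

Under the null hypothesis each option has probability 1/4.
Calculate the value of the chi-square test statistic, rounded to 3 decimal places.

14.421

Expected count for each of the 4 categories: 76/4 = 19.
cat         O        E   (O−E)²/E
A          18       19     0.0526
B          17       19     0.2105
C           9       19     5.2632
D          32       19     8.8947
Sum = 14.421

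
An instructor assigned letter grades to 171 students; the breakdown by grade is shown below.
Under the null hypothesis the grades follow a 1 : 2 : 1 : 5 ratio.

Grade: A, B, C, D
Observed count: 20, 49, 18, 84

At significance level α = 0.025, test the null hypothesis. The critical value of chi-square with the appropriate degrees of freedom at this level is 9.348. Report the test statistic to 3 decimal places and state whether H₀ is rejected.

4.563; do not reject

Ratio total = 9. Expected counts: 171×1/9 = 19, 171×2/9 = 38, 171×1/9 = 19, 171×5/9 = 95.
A: (20 − 19)²/19 = 1/19 = 0.0526
B: (49 − 38)²/38 = 121/38 = 3.1842
C: (18 − 19)²/19 = 1/19 = 0.0526
D: (84 − 95)²/95 = 121/95 = 1.2737
Sum = 4.563
df = 3. Since 4.563 < 9.348, we do not reject H₀.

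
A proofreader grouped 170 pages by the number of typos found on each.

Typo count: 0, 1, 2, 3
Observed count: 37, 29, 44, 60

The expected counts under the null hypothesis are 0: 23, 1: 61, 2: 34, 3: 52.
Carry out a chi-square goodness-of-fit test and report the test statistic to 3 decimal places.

χ² = (37−23)²/23 + (29−61)²/61 + (44−34)²/34 + (60−52)²/52
   = 8.5217 + 16.7869 + 2.9412 + 1.2308
Sum = 29.481

29.481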